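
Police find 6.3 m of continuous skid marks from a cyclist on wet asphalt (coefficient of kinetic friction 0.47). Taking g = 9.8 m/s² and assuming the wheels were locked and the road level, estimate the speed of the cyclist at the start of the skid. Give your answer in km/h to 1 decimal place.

Initial speed ≈ 27.4 km/h

Deceleration a = μg = 0.47 × 9.8 = 4.606 m/s².
v = √(2a·d) = √(2 × 4.606 × 6.3) = √58.036 = 7.6181 m/s.
= 7.6181 × 3.6 = 27.425 km/h.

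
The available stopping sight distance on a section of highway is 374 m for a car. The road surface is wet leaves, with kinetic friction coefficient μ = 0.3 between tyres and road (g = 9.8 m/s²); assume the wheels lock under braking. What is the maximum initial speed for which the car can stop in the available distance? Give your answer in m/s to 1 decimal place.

a = μg = 0.3 × 9.8 = 2.940 m/s².
v²/(2a) = d ⇒ v = √(2 × 2.940 × 374) = √2199.12 = 46.8948 m/s.

Maximum speed ≈ 46.9 m/s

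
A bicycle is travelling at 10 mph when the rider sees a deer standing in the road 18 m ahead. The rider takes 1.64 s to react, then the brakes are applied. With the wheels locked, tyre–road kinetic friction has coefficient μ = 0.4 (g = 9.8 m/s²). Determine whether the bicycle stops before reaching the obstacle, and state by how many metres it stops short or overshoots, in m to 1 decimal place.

10 mph × 0.44704 = 4.4704 m/s.
a = μg = 0.4 × 9.8 = 3.920 m/s².
Reaction distance = 4.4704 × 1.64 = 7.331 m.
Braking distance = v²/(2a) = 19.984 / 7.840 = 2.549 m.
Total stopping distance = 7.331 + 2.549 = 9.880 m, vs 18 m available — it stops with 18 − 9.880 = 8.120 m to spare.

Yes — it stops 8.1 m short of the obstacle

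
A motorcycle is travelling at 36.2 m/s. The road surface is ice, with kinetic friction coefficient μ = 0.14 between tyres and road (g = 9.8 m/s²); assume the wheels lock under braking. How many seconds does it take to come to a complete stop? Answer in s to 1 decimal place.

a = μg = 0.14 × 9.8 = 1.372 m/s².
Braking time = v/a = 36.2000 / 1.372 = 26.385 s.

Braking time ≈ 26.4 s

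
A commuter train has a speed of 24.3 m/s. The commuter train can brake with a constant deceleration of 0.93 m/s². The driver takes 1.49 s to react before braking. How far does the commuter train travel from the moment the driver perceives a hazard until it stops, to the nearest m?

Reaction distance = v·t_r = 24.3000 × 1.49 = 36.207 m.
Braking distance = v²/(2a) = 24.3000² / (2 × 0.930) = 590.490 / 1.860 = 317.468 m.
Total = 36.207 + 317.468 = 353.675 m.

Total stopping distance ≈ 354 m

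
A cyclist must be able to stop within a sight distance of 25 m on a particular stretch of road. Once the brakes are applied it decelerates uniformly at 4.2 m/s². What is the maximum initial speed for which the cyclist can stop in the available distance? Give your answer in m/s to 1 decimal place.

v²/(2a) = d ⇒ v = √(2 × 4.200 × 25) = √210.00 = 14.4914 m/s.

Maximum speed ≈ 14.5 m/s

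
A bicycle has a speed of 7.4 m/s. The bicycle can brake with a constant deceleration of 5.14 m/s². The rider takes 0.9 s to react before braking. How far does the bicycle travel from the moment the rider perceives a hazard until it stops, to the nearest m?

Reaction distance = v·t_r = 7.4000 × 0.9 = 6.660 m.
Braking distance = v²/(2a) = 7.4000² / (2 × 5.140) = 54.760 / 10.280 = 5.327 m.
Total = 6.660 + 5.327 = 11.987 m.

Total stopping distance ≈ 12 m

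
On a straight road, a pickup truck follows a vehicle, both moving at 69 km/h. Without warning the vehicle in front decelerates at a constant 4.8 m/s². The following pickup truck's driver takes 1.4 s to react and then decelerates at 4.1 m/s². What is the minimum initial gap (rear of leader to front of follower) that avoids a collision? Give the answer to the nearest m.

69 km/h ÷ 3.6 = 19.1667 m/s.
Leader travels v²/(2a_L) = 367.362 / 9.600 = 38.267 m before stopping.
Follower covers v·t_r = 19.1667 × 1.4 = 26.833 m while reacting, then v²/(2a_F) = 367.362 / 8.200 = 44.800 m while braking, for a total of 26.833 + 44.800 = 71.633 m.
Since a_F ≤ a_L and the follower starts braking later, the follower is never slower than the leader, so the closest approach is when both have stopped.
Minimum gap = 71.633 − 38.267 = 33.366 m.

Minimum gap ≈ 33 m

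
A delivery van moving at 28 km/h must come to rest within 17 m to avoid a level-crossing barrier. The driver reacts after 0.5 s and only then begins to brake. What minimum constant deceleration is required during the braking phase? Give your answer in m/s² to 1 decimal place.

28 km/h ÷ 3.6 = 7.7778 m/s.
Distance covered during reaction = 7.7778 × 0.5 = 3.889 m.
Distance available for braking: 17 − 3.889 = 13.111 m.
v² = 2a·d ⇒ a = v²/(2d) = 7.7778² / (2 × 13.111) = 60.494 / 26.222 = 2.3070 m/s².

Required deceleration ≈ 2.3 m/s²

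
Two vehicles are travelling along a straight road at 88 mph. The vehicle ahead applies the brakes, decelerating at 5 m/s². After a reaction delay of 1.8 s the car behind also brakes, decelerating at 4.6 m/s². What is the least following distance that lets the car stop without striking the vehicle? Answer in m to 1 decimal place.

Minimum gap ≈ 84.3 m

88 mph × 0.44704 = 39.3395 m/s.
Leader travels v²/(2a_L) = 1547.596 / 10.000 = 154.760 m before stopping.
Follower covers v·t_r = 39.3395 × 1.8 = 70.811 m while reacting, then v²/(2a_F) = 1547.596 / 9.200 = 168.217 m while braking, for a total of 70.811 + 168.217 = 239.028 m.
Since a_F ≤ a_L and the follower starts braking later, the follower is never slower than the leader, so the closest approach is when both have stopped.
Minimum gap = 239.028 − 154.760 = 84.268 m.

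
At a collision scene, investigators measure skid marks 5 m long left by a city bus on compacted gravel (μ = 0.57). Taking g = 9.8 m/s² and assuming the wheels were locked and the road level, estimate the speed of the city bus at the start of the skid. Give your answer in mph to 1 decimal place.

Deceleration a = μg = 0.57 × 9.8 = 5.586 m/s².
v = √(2a·d) = √(2 × 5.586 × 5) = √55.860 = 7.4740 m/s.
= 7.4740 ÷ 0.44704 = 16.719 mph.

Initial speed ≈ 16.7 mph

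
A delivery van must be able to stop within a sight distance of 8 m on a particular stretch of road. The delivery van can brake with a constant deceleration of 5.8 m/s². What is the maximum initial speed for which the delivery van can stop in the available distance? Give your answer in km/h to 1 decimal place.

v²/(2a) = d ⇒ v = √(2 × 5.800 × 8) = √92.80 = 9.6333 m/s.
9.6333 m/s × 3.6 = 34.680 km/h.

Maximum speed ≈ 34.7 km/h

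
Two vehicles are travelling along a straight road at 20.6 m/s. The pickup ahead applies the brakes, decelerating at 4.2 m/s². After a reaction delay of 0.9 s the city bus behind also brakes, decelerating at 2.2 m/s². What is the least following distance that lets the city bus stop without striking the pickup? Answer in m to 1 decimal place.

Minimum gap ≈ 64.5 m

Leader travels v²/(2a_L) = 424.360 / 8.400 = 50.519 m before stopping.
Follower covers v·t_r = 20.6000 × 0.9 = 18.540 m while reacting, then v²/(2a_F) = 424.360 / 4.400 = 96.445 m while braking, for a total of 18.540 + 96.445 = 114.985 m.
Since a_F ≤ a_L and the follower starts braking later, the follower is never slower than the leader, so the closest approach is when both have stopped.
Minimum gap = 114.985 − 50.519 = 64.466 m.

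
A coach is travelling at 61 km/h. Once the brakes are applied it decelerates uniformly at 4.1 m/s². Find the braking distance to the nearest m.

61 km/h ÷ 3.6 = 16.9444 m/s.
Braking distance = v²/(2a) = 16.9444² / (2 × 4.100) = 287.113 / 8.200 = 35.014 m.

Braking distance ≈ 35 m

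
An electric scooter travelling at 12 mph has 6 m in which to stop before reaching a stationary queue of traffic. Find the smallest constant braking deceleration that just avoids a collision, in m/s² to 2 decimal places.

12 mph × 0.44704 = 5.3645 m/s.
v² = 2a·d ⇒ a = v²/(2d) = 5.3645² / (2 × 6.000) = 28.778 / 12.000 = 2.3982 m/s².

Required deceleration ≈ 2.40 m/s²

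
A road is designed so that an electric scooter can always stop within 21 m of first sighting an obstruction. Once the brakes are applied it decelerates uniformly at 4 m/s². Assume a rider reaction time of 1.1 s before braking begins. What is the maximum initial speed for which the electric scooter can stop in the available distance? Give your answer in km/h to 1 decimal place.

Stopping distance: v·t_r + v²/(2a) = 21 with t_r = 1.1 s and a = 4.000 m/s².
So v² + 8.800 v − 168.00 = 0.
Positive root: v = −a·t_r + √((a·t_r)² + 2a·d) = −4.400 + √(19.360 + 168.00) = 9.2880 m/s.
9.2880 m/s × 3.6 = 33.437 km/h.

Maximum speed ≈ 33.4 km/h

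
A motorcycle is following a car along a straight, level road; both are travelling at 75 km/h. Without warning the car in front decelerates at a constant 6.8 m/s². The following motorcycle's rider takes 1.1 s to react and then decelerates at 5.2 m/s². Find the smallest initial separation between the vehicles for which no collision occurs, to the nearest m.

Minimum gap ≈ 33 m

75 km/h ÷ 3.6 = 20.8333 m/s.
Leader travels v²/(2a_L) = 434.026 / 13.600 = 31.914 m before stopping.
Follower covers v·t_r = 20.8333 × 1.1 = 22.917 m while reacting, then v²/(2a_F) = 434.026 / 10.400 = 41.733 m while braking, for a total of 22.917 + 41.733 = 64.650 m.
Since a_F ≤ a_L and the follower starts braking later, the follower is never slower than the leader, so the closest approach is when both have stopped.
Minimum gap = 64.650 − 31.914 = 32.736 m.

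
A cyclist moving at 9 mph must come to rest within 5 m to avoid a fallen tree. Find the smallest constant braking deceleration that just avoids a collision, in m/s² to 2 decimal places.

Required deceleration ≈ 1.62 m/s²

9 mph × 0.44704 = 4.0234 m/s.
v² = 2a·d ⇒ a = v²/(2d) = 4.0234² / (2 × 5.000) = 16.188 / 10.000 = 1.6188 m/s².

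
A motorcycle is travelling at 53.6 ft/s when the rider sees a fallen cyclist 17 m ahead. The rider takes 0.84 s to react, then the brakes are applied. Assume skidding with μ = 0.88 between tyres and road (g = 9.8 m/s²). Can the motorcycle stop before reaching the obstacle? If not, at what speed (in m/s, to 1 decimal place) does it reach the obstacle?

53.6 ft/s × 0.3048 = 16.3373 m/s.
a = μg = 0.88 × 9.8 = 8.624 m/s².
Reaction distance = 16.3373 × 0.84 = 13.723 m.
Braking distance needed to stop: v²/(2a) = 266.907 / 17.248 = 15.475 m, so total needed = 13.723 + 15.475 = 29.198 m > 17 m — it cannot stop.
Distance remaining when braking begins: 17 − 13.723 = 3.277 m.
v² = v₀² − 2a·d = 266.907 − 2 × 8.624 × 3.277 = 210.385 m²/s².
v = √210.385 = 14.505 m/s.

No — it strikes the obstacle at 14.5 m/s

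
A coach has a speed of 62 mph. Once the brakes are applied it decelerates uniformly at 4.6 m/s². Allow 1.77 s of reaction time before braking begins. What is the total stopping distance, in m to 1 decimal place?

Total stopping distance ≈ 132.6 m

62 mph × 0.44704 = 27.7165 m/s.
Reaction distance = v·t_r = 27.7165 × 1.77 = 49.058 m.
Braking distance = v²/(2a) = 27.7165² / (2 × 4.600) = 768.204 / 9.200 = 83.500 m.
Total = 49.058 + 83.500 = 132.558 m.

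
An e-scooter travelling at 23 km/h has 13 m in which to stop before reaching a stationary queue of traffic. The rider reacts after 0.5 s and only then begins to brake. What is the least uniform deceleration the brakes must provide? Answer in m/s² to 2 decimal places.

23 km/h ÷ 3.6 = 6.3889 m/s.
Distance covered during reaction = 6.3889 × 0.5 = 3.194 m.
Distance available for braking: 13 − 3.194 = 9.806 m.
v² = 2a·d ⇒ a = v²/(2d) = 6.3889² / (2 × 9.806) = 40.818 / 19.612 = 2.0813 m/s².

Required deceleration ≈ 2.08 m/s²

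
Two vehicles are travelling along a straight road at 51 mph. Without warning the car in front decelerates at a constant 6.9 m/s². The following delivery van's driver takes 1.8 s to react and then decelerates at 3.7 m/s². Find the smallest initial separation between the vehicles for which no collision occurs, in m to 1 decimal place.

51 mph × 0.44704 = 22.7990 m/s.
Leader travels v²/(2a_L) = 519.794 / 13.800 = 37.666 m before stopping.
Follower covers v·t_r = 22.7990 × 1.8 = 41.038 m while reacting, then v²/(2a_F) = 519.794 / 7.400 = 70.242 m while braking, for a total of 41.038 + 70.242 = 111.280 m.
Since a_F ≤ a_L and the follower starts braking later, the follower is never slower than the leader, so the closest approach is when both have stopped.
Minimum gap = 111.280 − 37.666 = 73.614 m.

Minimum gap ≈ 73.6 m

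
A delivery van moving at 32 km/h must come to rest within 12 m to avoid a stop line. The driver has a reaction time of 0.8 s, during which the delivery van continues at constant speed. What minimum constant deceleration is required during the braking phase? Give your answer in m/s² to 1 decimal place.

Required deceleration ≈ 8.1 m/s²

32 km/h ÷ 3.6 = 8.8889 m/s.
Distance covered during reaction = 8.8889 × 0.8 = 7.111 m.
Distance available for braking: 12 − 7.111 = 4.889 m.
v² = 2a·d ⇒ a = v²/(2d) = 8.8889² / (2 × 4.889) = 79.013 / 9.778 = 8.0807 m/s².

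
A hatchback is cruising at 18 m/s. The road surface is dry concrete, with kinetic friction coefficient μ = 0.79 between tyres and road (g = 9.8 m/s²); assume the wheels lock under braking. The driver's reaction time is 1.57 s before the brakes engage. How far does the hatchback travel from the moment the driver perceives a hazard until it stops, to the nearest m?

Total stopping distance ≈ 49 m

a = μg = 0.79 × 9.8 = 7.742 m/s².
Reaction distance = v·t_r = 18.0000 × 1.57 = 28.260 m.
Braking distance = v²/(2a) = 18.0000² / (2 × 7.742) = 324.000 / 15.484 = 20.925 m.
Total = 28.260 + 20.925 = 49.185 m.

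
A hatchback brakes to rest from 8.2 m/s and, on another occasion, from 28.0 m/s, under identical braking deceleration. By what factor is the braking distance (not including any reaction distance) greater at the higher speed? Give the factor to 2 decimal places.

Factor ≈ 11.66

Braking distance d = v²/(2a), so with a fixed, d ∝ v².
Factor = (28.0/8.2)² = 3.4146² = 11.6595.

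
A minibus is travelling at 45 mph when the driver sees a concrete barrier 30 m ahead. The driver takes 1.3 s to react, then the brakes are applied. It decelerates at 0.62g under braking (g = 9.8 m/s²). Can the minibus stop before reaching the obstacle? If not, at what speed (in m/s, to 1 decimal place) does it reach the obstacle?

45 mph × 0.44704 = 20.1168 m/s.
a = 0.62 × 9.8 = 6.076 m/s².
Reaction distance = 20.1168 × 1.3 = 26.152 m.
Braking distance needed to stop: v²/(2a) = 404.686 / 12.152 = 33.302 m, so total needed = 26.152 + 33.302 = 59.454 m > 30 m — it cannot stop.
Distance remaining when braking begins: 30 − 26.152 = 3.848 m.
v² = v₀² − 2a·d = 404.686 − 2 × 6.076 × 3.848 = 357.925 m²/s².
v = √357.925 = 18.919 m/s.

No — it strikes the obstacle at 18.9 m/s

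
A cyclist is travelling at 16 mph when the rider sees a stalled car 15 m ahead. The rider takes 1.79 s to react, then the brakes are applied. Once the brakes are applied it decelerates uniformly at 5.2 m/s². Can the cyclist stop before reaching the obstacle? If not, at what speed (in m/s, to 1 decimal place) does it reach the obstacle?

16 mph × 0.44704 = 7.1526 m/s.
Reaction distance = 7.1526 × 1.79 = 12.803 m.
Braking distance needed to stop: v²/(2a) = 51.160 / 10.400 = 4.919 m, so total needed = 12.803 + 4.919 = 17.722 m > 15 m — it cannot stop.
Distance remaining when braking begins: 15 − 12.803 = 2.197 m.
v² = v₀² − 2a·d = 51.160 − 2 × 5.200 × 2.197 = 28.311 m²/s².
v = √28.311 = 5.321 m/s.

No — it strikes the obstacle at 5.3 m/s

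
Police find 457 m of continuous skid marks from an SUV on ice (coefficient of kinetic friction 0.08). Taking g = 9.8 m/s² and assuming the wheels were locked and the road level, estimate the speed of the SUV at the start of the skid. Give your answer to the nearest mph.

Deceleration a = μg = 0.08 × 9.8 = 0.784 m/s².
v = √(2a·d) = √(2 × 0.784 × 457) = √716.576 = 26.7689 m/s.
= 26.7689 ÷ 0.44704 = 59.880 mph.

Initial speed ≈ 60 mph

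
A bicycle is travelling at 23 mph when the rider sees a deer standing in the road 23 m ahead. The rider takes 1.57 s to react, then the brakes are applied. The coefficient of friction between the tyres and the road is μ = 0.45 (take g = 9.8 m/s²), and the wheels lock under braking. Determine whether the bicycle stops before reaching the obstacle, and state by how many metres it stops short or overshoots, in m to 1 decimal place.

No — it overshoots by 5.1 m

23 mph × 0.44704 = 10.2819 m/s.
a = μg = 0.45 × 9.8 = 4.410 m/s².
Reaction distance = 10.2819 × 1.57 = 16.143 m.
Braking distance = v²/(2a) = 105.717 / 8.820 = 11.986 m.
Total stopping distance = 16.143 + 11.986 = 28.129 m, vs 23 m available — it cannot stop in time and overshoots by 28.129 − 23 = 5.129 m.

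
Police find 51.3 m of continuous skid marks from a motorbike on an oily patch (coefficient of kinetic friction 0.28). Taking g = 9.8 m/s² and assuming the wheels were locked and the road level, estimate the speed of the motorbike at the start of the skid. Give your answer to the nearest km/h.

Deceleration a = μg = 0.28 × 9.8 = 2.744 m/s².
v = √(2a·d) = √(2 × 2.744 × 51.3) = √281.534 = 16.7790 m/s.
= 16.7790 × 3.6 = 60.404 km/h.

Initial speed ≈ 60 km/h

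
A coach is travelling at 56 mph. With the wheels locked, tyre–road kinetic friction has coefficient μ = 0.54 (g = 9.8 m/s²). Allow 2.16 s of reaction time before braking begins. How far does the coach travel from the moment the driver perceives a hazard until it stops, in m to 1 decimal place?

Total stopping distance ≈ 113.3 m

56 mph × 0.44704 = 25.0342 m/s.
a = μg = 0.54 × 9.8 = 5.292 m/s².
Reaction distance = v·t_r = 25.0342 × 2.16 = 54.074 m.
Braking distance = v²/(2a) = 25.0342² / (2 × 5.292) = 626.711 / 10.584 = 59.213 m.
Total = 54.074 + 59.213 = 113.287 m.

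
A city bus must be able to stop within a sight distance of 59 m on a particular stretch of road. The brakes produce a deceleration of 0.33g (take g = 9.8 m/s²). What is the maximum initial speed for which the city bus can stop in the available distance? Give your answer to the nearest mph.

a = 0.33 × 9.8 = 3.234 m/s².
v²/(2a) = d ⇒ v = √(2 × 3.234 × 59) = √381.61 = 19.5348 m/s.
19.5348 m/s ÷ 0.44704 = 43.698 mph.

Maximum speed ≈ 44 mph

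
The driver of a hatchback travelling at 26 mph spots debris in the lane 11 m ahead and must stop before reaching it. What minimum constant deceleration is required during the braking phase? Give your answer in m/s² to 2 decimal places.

26 mph × 0.44704 = 11.6230 m/s.
v² = 2a·d ⇒ a = v²/(2d) = 11.6230² / (2 × 11.000) = 135.094 / 22.000 = 6.1406 m/s².

Required deceleration ≈ 6.14 m/s²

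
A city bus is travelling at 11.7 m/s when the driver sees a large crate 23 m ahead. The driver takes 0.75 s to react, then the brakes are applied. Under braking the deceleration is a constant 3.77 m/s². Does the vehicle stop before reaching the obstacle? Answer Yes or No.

No

Reaction distance = 11.7000 × 0.75 = 8.775 m.
Braking distance = v²/(2a) = 136.890 / 7.540 = 18.155 m.
Total stopping distance = 8.775 + 18.155 = 26.930 m, vs 23 m available — it cannot stop in time and overshoots by 26.930 − 23 = 3.930 m.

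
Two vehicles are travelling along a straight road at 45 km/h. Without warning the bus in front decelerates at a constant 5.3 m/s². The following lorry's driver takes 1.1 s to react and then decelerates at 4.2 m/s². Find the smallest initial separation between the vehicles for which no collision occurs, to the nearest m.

Minimum gap ≈ 18 m

45 km/h ÷ 3.6 = 12.5000 m/s.
Leader travels v²/(2a_L) = 156.250 / 10.600 = 14.741 m before stopping.
Follower covers v·t_r = 12.5000 × 1.1 = 13.750 m while reacting, then v²/(2a_F) = 156.250 / 8.400 = 18.601 m while braking, for a total of 13.750 + 18.601 = 32.351 m.
Since a_F ≤ a_L and the follower starts braking later, the follower is never slower than the leader, so the closest approach is when both have stopped.
Minimum gap = 32.351 − 14.741 = 17.610 m.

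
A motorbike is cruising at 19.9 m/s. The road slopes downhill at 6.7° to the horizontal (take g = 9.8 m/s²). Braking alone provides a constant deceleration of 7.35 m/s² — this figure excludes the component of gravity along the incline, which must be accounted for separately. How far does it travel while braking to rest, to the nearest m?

Gravity along the downhill slope reduces the braking deceleration: a_eff = 7.350 − 9.8·sin 6.7° = 7.350 − 1.143 = 6.207 m/s².
Braking distance = v²/(2a) = 19.9000² / (2 × 6.207) = 396.010 / 12.414 = 31.900 m.

Braking distance ≈ 32 m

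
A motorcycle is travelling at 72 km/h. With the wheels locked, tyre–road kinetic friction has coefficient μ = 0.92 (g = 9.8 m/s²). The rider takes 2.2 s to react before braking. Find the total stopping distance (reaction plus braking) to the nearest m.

72 km/h ÷ 3.6 = 20.0000 m/s.
a = μg = 0.92 × 9.8 = 9.016 m/s².
Reaction distance = v·t_r = 20.0000 × 2.2 = 44.000 m.
Braking distance = v²/(2a) = 20.0000² / (2 × 9.016) = 400.000 / 18.032 = 22.183 m.
Total = 44.000 + 22.183 = 66.183 m.

Total stopping distance ≈ 66 m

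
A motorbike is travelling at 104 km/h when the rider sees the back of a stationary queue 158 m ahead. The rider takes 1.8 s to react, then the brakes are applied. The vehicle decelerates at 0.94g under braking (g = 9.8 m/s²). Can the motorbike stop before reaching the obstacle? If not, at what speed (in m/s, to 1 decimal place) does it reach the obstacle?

104 km/h ÷ 3.6 = 28.8889 m/s.
a = 0.94 × 9.8 = 9.212 m/s².
Reaction distance = 28.8889 × 1.8 = 52.000 m.
Braking distance = v²/(2a) = 834.569 / 18.424 = 45.298 m.
Total stopping distance = 52.000 + 45.298 = 97.298 m, vs 158 m available — it stops with 158 − 97.298 = 60.702 m to spare.

Yes — it stops about 60.7 m short of the obstacle, so it never reaches it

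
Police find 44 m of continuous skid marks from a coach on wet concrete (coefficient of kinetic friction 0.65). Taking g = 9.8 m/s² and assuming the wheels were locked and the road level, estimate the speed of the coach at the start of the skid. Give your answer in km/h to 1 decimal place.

Deceleration a = μg = 0.65 × 9.8 = 6.370 m/s².
v = √(2a·d) = √(2 × 6.370 × 44) = √560.560 = 23.6761 m/s.
= 23.6761 × 3.6 = 85.234 km/h.

Initial speed ≈ 85.2 km/h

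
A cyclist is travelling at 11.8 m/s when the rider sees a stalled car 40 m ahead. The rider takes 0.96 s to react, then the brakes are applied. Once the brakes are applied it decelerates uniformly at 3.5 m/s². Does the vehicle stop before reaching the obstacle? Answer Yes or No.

Yes

Reaction distance = 11.8000 × 0.96 = 11.328 m.
Braking distance = v²/(2a) = 139.240 / 7.000 = 19.891 m.
Total stopping distance = 11.328 + 19.891 = 31.219 m, vs 40 m available — it stops with 40 − 31.219 = 8.781 m to spare.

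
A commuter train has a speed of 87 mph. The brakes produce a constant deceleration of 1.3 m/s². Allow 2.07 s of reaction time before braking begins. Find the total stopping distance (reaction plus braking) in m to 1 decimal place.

87 mph × 0.44704 = 38.8925 m/s.
Reaction distance = v·t_r = 38.8925 × 2.07 = 80.507 m.
Braking distance = v²/(2a) = 38.8925² / (2 × 1.300) = 1512.627 / 2.600 = 581.780 m.
Total = 80.507 + 581.780 = 662.287 m.

Total stopping distance ≈ 662.3 m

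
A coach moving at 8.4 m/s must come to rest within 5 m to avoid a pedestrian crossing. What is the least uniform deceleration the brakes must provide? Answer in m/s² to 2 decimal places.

Required deceleration ≈ 7.06 m/s²

v² = 2a·d ⇒ a = v²/(2d) = 8.4000² / (2 × 5.000) = 70.560 / 10.000 = 7.0560 m/s².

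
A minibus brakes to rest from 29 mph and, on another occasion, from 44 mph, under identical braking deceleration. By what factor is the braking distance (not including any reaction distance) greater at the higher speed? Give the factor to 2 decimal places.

Braking distance d = v²/(2a), so with a fixed, d ∝ v².
Factor = (44/29)² = 1.5172² = 2.3019.

Factor ≈ 2.30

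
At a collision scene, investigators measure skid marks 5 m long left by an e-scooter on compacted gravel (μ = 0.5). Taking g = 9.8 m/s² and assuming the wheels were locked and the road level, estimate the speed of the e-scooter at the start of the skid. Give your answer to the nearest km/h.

Initial speed ≈ 25 km/h

Deceleration a = μg = 0.5 × 9.8 = 4.900 m/s².
v = √(2a·d) = √(2 × 4.900 × 5) = √49.000 = 7.0000 m/s.
= 7.0000 × 3.6 = 25.200 km/h.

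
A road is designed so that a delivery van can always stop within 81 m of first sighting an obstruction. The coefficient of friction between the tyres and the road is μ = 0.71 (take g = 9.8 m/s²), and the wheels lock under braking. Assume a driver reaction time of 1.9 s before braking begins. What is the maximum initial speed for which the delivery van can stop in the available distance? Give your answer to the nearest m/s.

a = μg = 0.71 × 9.8 = 6.958 m/s².
Stopping distance: v·t_r + v²/(2a) = 81 with t_r = 1.9 s and a = 6.958 m/s².
So v² + 26.440 v − 1127.20 = 0.
Positive root: v = −a·t_r + √((a·t_r)² + 2a·d) = −13.220 + √(174.768 + 1127.20) = 22.8628 m/s.

Maximum speed ≈ 23 m/s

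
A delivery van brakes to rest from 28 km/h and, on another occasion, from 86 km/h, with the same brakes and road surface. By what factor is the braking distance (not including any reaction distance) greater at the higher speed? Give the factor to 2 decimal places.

Braking distance d = v²/(2a), so with a fixed, d ∝ v².
Factor = (86/28)² = 3.0714² = 9.4335.

Factor ≈ 9.43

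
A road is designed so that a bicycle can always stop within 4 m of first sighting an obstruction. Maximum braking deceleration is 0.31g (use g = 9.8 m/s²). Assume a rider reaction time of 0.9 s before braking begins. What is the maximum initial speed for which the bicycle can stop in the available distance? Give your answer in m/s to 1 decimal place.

a = 0.31 × 9.8 = 3.038 m/s².
Stopping distance: v·t_r + v²/(2a) = 4 with t_r = 0.9 s and a = 3.038 m/s².
So v² + 5.468 v − 24.30 = 0.
Positive root: v = −a·t_r + √((a·t_r)² + 2a·d) = −2.734 + √(7.475 + 24.30) = 2.9029 m/s.

Maximum speed ≈ 2.9 m/s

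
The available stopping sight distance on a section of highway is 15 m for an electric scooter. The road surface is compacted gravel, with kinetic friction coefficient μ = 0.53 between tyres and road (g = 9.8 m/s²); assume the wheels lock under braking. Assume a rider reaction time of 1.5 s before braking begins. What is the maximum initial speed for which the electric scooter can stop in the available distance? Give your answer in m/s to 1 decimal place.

a = μg = 0.53 × 9.8 = 5.194 m/s².
Stopping distance: v·t_r + v²/(2a) = 15 with t_r = 1.5 s and a = 5.194 m/s².
So v² + 15.582 v − 155.82 = 0.
Positive root: v = −a·t_r + √((a·t_r)² + 2a·d) = −7.791 + √(60.700 + 155.82) = 6.9236 m/s.

Maximum speed ≈ 6.9 m/s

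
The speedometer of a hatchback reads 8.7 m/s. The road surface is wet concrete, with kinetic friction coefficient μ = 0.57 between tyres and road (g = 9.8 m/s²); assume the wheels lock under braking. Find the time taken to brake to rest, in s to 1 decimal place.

a = μg = 0.57 × 9.8 = 5.586 m/s².
Braking time = v/a = 8.7000 / 5.586 = 1.557 s.

Braking time ≈ 1.6 s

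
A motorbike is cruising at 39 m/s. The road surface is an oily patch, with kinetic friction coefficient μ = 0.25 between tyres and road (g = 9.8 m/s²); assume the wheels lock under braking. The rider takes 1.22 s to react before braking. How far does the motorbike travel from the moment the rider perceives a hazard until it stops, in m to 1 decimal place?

Total stopping distance ≈ 358.0 m

a = μg = 0.25 × 9.8 = 2.450 m/s².
Reaction distance = v·t_r = 39.0000 × 1.22 = 47.580 m.
Braking distance = v²/(2a) = 39.0000² / (2 × 2.450) = 1521.000 / 4.900 = 310.408 m.
Total = 47.580 + 310.408 = 357.988 m.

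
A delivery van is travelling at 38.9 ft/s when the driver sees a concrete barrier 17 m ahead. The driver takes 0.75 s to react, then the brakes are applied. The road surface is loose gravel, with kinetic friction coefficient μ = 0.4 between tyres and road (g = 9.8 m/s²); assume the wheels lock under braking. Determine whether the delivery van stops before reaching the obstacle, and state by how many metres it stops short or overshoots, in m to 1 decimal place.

38.9 ft/s × 0.3048 = 11.8567 m/s.
a = μg = 0.4 × 9.8 = 3.920 m/s².
Reaction distance = 11.8567 × 0.75 = 8.893 m.
Braking distance = v²/(2a) = 140.581 / 7.840 = 17.931 m.
Total stopping distance = 8.893 + 17.931 = 26.824 m, vs 17 m available — it cannot stop in time and overshoots by 26.824 − 17 = 9.824 m.

No — it overshoots by 9.8 m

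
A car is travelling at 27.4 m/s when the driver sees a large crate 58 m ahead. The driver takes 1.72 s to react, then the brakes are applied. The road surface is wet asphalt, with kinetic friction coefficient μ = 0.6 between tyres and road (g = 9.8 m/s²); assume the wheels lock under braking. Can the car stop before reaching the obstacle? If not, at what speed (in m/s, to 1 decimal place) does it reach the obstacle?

a = μg = 0.6 × 9.8 = 5.880 m/s².
Reaction distance = 27.4000 × 1.72 = 47.128 m.
Braking distance needed to stop: v²/(2a) = 750.760 / 11.760 = 63.840 m, so total needed = 47.128 + 63.840 = 110.968 m > 58 m — it cannot stop.
Distance remaining when braking begins: 58 − 47.128 = 10.872 m.
v² = v₀² − 2a·d = 750.760 − 2 × 5.880 × 10.872 = 622.905 m²/s².
v = √622.905 = 24.958 m/s.

No — it strikes the obstacle at 25.0 m/s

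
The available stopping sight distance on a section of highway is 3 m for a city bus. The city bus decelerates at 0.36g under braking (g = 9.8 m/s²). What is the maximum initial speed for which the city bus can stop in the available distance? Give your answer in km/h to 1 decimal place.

Maximum speed ≈ 16.6 km/h

a = 0.36 × 9.8 = 3.528 m/s².
v²/(2a) = d ⇒ v = √(2 × 3.528 × 3) = √21.17 = 4.6011 m/s.
4.6011 m/s × 3.6 = 16.564 km/h.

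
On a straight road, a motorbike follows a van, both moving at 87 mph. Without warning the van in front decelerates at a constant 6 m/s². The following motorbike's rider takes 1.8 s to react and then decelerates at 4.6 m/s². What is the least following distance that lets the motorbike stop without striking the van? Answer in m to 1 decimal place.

87 mph × 0.44704 = 38.8925 m/s.
Leader travels v²/(2a_L) = 1512.627 / 12.000 = 126.052 m before stopping.
Follower covers v·t_r = 38.8925 × 1.8 = 70.007 m while reacting, then v²/(2a_F) = 1512.627 / 9.200 = 164.416 m while braking, for a total of 70.007 + 164.416 = 234.423 m.
Since a_F ≤ a_L and the follower starts braking later, the follower is never slower than the leader, so the closest approach is when both have stopped.
Minimum gap = 234.423 − 126.052 = 108.371 m.

Minimum gap ≈ 108.4 m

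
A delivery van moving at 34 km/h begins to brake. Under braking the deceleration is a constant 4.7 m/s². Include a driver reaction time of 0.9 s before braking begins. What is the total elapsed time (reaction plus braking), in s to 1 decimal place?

34 km/h ÷ 3.6 = 9.4444 m/s.
Braking time = v/a = 9.4444 / 4.700 = 2.009 s.
Total = 0.9 + 2.009 = 2.909 s.

Total time ≈ 2.9 s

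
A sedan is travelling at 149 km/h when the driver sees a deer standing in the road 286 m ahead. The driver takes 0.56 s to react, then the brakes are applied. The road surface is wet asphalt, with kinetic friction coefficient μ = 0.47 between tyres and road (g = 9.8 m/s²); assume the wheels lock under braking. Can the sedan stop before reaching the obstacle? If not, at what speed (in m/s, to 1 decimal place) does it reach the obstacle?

Yes — it stops about 76.9 m short of the obstacle, so it never reaches it

149 km/h ÷ 3.6 = 41.3889 m/s.
a = μg = 0.47 × 9.8 = 4.606 m/s².
Reaction distance = 41.3889 × 0.56 = 23.178 m.
Braking distance = v²/(2a) = 1713.041 / 9.212 = 185.958 m.
Total stopping distance = 23.178 + 185.958 = 209.136 m, vs 286 m available — it stops with 286 − 209.136 = 76.864 m to spare.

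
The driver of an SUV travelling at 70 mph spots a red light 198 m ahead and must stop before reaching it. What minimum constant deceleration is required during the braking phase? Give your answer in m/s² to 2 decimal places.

Required deceleration ≈ 2.47 m/s²

70 mph × 0.44704 = 31.2928 m/s.
v² = 2a·d ⇒ a = v²/(2d) = 31.2928² / (2 × 198.000) = 979.239 / 396.000 = 2.4728 m/s².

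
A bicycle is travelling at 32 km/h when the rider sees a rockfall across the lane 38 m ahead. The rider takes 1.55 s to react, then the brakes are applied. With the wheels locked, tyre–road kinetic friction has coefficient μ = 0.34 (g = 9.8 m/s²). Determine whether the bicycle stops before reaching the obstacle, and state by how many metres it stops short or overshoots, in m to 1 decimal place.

32 km/h ÷ 3.6 = 8.8889 m/s.
a = μg = 0.34 × 9.8 = 3.332 m/s².
Reaction distance = 8.8889 × 1.55 = 13.778 m.
Braking distance = v²/(2a) = 79.013 / 6.664 = 11.857 m.
Total stopping distance = 13.778 + 11.857 = 25.635 m, vs 38 m available — it stops with 38 − 25.635 = 12.365 m to spare.

Yes — it stops 12.4 m short of the obstacle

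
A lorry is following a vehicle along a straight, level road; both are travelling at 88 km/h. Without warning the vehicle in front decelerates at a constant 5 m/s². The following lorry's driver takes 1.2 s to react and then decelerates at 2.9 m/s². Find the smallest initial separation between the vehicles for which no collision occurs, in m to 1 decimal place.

Minimum gap ≈ 72.6 m

88 km/h ÷ 3.6 = 24.4444 m/s.
Leader travels v²/(2a_L) = 597.529 / 10.000 = 59.753 m before stopping.
Follower covers v·t_r = 24.4444 × 1.2 = 29.333 m while reacting, then v²/(2a_F) = 597.529 / 5.800 = 103.022 m while braking, for a total of 29.333 + 103.022 = 132.355 m.
Since a_F ≤ a_L and the follower starts braking later, the follower is never slower than the leader, so the closest approach is when both have stopped.
Minimum gap = 132.355 − 59.753 = 72.602 m.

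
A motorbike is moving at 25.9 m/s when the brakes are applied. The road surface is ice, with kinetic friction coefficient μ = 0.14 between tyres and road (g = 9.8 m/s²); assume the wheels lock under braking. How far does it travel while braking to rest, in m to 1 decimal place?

a = μg = 0.14 × 9.8 = 1.372 m/s².
Braking distance = v²/(2a) = 25.9000² / (2 × 1.372) = 670.810 / 2.744 = 244.464 m.

Braking distance ≈ 244.5 m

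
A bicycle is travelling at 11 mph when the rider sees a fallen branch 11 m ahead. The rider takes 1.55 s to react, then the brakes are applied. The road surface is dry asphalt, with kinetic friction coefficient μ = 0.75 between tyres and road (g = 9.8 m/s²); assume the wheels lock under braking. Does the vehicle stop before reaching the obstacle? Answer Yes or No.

Yes

11 mph × 0.44704 = 4.9174 m/s.
a = μg = 0.75 × 9.8 = 7.350 m/s².
Reaction distance = 4.9174 × 1.55 = 7.622 m.
Braking distance = v²/(2a) = 24.181 / 14.700 = 1.645 m.
Total stopping distance = 7.622 + 1.645 = 9.267 m, vs 11 m available — it stops with 11 − 9.267 = 1.733 m to spare.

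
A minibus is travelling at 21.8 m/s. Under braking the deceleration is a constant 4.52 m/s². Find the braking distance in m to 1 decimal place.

Braking distance ≈ 52.6 m

Braking distance = v²/(2a) = 21.8000² / (2 × 4.520) = 475.240 / 9.040 = 52.571 m.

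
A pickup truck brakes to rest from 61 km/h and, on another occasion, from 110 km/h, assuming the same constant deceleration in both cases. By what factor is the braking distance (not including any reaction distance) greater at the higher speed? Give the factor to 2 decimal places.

Factor ≈ 3.25

Braking distance d = v²/(2a), so with a fixed, d ∝ v².
Factor = (110/61)² = 1.8033² = 3.2519.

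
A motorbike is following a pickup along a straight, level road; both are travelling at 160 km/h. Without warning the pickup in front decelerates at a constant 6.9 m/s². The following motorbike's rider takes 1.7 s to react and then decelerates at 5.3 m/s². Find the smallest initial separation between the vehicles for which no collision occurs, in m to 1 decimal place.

Minimum gap ≈ 118.8 m

160 km/h ÷ 3.6 = 44.4444 m/s.
Leader travels v²/(2a_L) = 1975.305 / 13.800 = 143.138 m before stopping.
Follower covers v·t_r = 44.4444 × 1.7 = 75.555 m while reacting, then v²/(2a_F) = 1975.305 / 10.600 = 186.350 m while braking, for a total of 75.555 + 186.350 = 261.905 m.
Since a_F ≤ a_L and the follower starts braking later, the follower is never slower than the leader, so the closest approach is when both have stopped.
Minimum gap = 261.905 − 143.138 = 118.767 m.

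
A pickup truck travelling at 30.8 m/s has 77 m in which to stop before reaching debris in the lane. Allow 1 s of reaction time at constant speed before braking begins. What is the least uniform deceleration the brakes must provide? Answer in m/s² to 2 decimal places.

Required deceleration ≈ 10.27 m/s²

Distance covered during reaction = 30.8000 × 1 = 30.800 m.
Distance available for braking: 77 − 30.800 = 46.200 m.
v² = 2a·d ⇒ a = v²/(2d) = 30.8000² / (2 × 46.200) = 948.640 / 92.400 = 10.2667 m/s².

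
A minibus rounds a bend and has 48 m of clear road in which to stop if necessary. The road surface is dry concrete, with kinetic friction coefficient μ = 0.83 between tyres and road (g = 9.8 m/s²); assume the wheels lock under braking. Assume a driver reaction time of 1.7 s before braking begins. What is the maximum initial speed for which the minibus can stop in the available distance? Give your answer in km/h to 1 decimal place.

a = μg = 0.83 × 9.8 = 8.134 m/s².
Stopping distance: v·t_r + v²/(2a) = 48 with t_r = 1.7 s and a = 8.134 m/s².
So v² + 27.656 v − 780.86 = 0.
Positive root: v = −a·t_r + √((a·t_r)² + 2a·d) = −13.828 + √(191.214 + 780.86) = 17.3501 m/s.
17.3501 m/s × 3.6 = 62.460 km/h.

Maximum speed ≈ 62.5 km/h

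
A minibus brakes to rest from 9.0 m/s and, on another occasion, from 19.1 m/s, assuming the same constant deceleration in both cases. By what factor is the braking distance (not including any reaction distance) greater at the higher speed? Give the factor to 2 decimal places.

Braking distance d = v²/(2a), so with a fixed, d ∝ v².
Factor = (19.1/9.0)² = 2.1222² = 4.5037.

Factor ≈ 4.50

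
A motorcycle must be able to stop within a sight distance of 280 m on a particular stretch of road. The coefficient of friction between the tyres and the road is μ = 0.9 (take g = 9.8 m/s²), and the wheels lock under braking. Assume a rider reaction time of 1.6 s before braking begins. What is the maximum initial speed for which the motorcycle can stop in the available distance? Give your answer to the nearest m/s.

a = μg = 0.9 × 9.8 = 8.820 m/s².
Stopping distance: v·t_r + v²/(2a) = 280 with t_r = 1.6 s and a = 8.820 m/s².
So v² + 28.224 v − 4939.20 = 0.
Positive root: v = −a·t_r + √((a·t_r)² + 2a·d) = −14.112 + √(199.149 + 4939.20) = 57.5703 m/s.

Maximum speed ≈ 58 m/s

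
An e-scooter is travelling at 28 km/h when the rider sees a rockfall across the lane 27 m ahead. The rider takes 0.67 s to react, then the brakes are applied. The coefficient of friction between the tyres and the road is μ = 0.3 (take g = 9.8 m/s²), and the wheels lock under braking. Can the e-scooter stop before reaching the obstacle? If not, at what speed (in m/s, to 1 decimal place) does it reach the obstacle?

Yes — it stops about 11.5 m short of the obstacle, so it never reaches it

28 km/h ÷ 3.6 = 7.7778 m/s.
a = μg = 0.3 × 9.8 = 2.940 m/s².
Reaction distance = 7.7778 × 0.67 = 5.211 m.
Braking distance = v²/(2a) = 60.494 / 5.880 = 10.288 m.
Total stopping distance = 5.211 + 10.288 = 15.499 m, vs 27 m available — it stops with 27 − 15.499 = 11.501 m to spare.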